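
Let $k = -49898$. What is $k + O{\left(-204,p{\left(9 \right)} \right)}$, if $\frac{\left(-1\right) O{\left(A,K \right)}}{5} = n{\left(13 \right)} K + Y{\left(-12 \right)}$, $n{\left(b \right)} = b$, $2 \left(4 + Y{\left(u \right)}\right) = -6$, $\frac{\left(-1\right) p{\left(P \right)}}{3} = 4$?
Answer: $-49083$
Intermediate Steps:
$p{\left(P \right)} = -12$ ($p{\left(P \right)} = \left(-3\right) 4 = -12$)
$Y{\left(u \right)} = -7$ ($Y{\left(u \right)} = -4 + \frac{1}{2} \left(-6\right) = -4 - 3 = -7$)
$O{\left(A,K \right)} = 35 - 65 K$ ($O{\left(A,K \right)} = - 5 \left(13 K - 7\right) = - 5 \left(-7 + 13 K\right) = 35 - 65 K$)
$k + O{\left(-204,p{\left(9 \right)} \right)} = -49898 + \left(35 - -780\right) = -49898 + \left(35 + 780\right) = -49898 + 815 = -49083$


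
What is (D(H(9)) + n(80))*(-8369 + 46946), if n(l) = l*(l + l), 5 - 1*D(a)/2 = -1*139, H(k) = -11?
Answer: 504895776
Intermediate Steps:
D(a) = 288 (D(a) = 10 - (-2)*139 = 10 - 2*(-139) = 10 + 278 = 288)
n(l) = 2*l² (n(l) = l*(2*l) = 2*l²)
(D(H(9)) + n(80))*(-8369 + 46946) = (288 + 2*80²)*(-8369 + 46946) = (288 + 2*6400)*38577 = (288 + 12800)*38577 = 13088*38577 = 504895776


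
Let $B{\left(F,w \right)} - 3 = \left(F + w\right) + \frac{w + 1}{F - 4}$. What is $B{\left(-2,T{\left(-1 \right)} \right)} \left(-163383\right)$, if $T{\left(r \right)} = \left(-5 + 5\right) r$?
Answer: $- \frac{272305}{2} \approx -1.3615 \cdot 10^{5}$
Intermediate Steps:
$T{\left(r \right)} = 0$ ($T{\left(r \right)} = 0 r = 0$)
$B{\left(F,w \right)} = 3 + F + w + \frac{1 + w}{-4 + F}$ ($B{\left(F,w \right)} = 3 + \left(\left(F + w\right) + \frac{w + 1}{F - 4}\right) = 3 + \left(\left(F + w\right) + \frac{1 + w}{-4 + F}\right) = 3 + \left(F + w + \frac{1 + w}{-4 + F}\right) = 3 + F + w + \frac{1 + w}{-4 + F}$)
$B{\left(-2,T{\left(-1 \right)} \right)} \left(-163383\right) = \frac{-11 + \left(-2\right)^{2} - -2 - 0 - 0}{-4 - 2} \left(-163383\right) = \frac{-11 + 4 + 2 + 0 + 0}{-6} \left(-163383\right) = \left(- \frac{1}{6}\right) \left(-5\right) \left(-163383\right) = \frac{5}{6} \left(-163383\right) = - \frac{272305}{2}$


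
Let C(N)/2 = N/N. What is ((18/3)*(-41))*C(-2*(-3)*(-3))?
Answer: -492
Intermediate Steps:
C(N) = 2 (C(N) = 2*(N/N) = 2*1 = 2)
((18/3)*(-41))*C(-2*(-3)*(-3)) = ((18/3)*(-41))*2 = ((18*(⅓))*(-41))*2 = (6*(-41))*2 = -246*2 = -492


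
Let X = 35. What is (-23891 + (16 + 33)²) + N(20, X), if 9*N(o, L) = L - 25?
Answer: -193400/9 ≈ -21489.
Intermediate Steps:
N(o, L) = -25/9 + L/9 (N(o, L) = (L - 25)/9 = (-25 + L)/9 = -25/9 + L/9)
(-23891 + (16 + 33)²) + N(20, X) = (-23891 + (16 + 33)²) + (-25/9 + (⅑)*35) = (-23891 + 49²) + (-25/9 + 35/9) = (-23891 + 2401) + 10/9 = -21490 + 10/9 = -193400/9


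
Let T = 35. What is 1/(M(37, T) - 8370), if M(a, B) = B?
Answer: -1/8335 ≈ -0.00011998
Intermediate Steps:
1/(M(37, T) - 8370) = 1/(35 - 8370) = 1/(-8335) = -1/8335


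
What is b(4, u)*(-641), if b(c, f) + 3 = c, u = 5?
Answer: -641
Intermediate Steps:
b(c, f) = -3 + c
b(4, u)*(-641) = (-3 + 4)*(-641) = 1*(-641) = -641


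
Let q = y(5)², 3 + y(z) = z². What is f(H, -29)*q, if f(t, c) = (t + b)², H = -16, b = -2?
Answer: 156816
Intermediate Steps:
y(z) = -3 + z²
q = 484 (q = (-3 + 5²)² = (-3 + 25)² = 22² = 484)
f(t, c) = (-2 + t)² (f(t, c) = (t - 2)² = (-2 + t)²)
f(H, -29)*q = (-2 - 16)²*484 = (-18)²*484 = 324*484 = 156816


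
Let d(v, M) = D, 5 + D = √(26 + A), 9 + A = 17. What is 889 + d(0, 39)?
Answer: 884 + √34 ≈ 889.83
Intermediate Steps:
A = 8 (A = -9 + 17 = 8)
D = -5 + √34 (D = -5 + √(26 + 8) = -5 + √34 ≈ 0.83095)
d(v, M) = -5 + √34
889 + d(0, 39) = 889 + (-5 + √34) = 884 + √34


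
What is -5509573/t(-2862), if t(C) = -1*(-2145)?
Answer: -5509573/2145 ≈ -2568.6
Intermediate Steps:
t(C) = 2145
-5509573/t(-2862) = -5509573/2145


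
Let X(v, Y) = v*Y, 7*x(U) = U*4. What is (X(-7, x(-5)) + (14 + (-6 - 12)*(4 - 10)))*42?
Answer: 5964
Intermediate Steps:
x(U) = 4*U/7 (x(U) = (U*4)/7 = (4*U)/7 = 4*U/7)
X(v, Y) = Y*v
(X(-7, x(-5)) + (14 + (-6 - 12)*(4 - 10)))*42 = (((4/7)*(-5))*(-7) + (14 + (-6 - 12)*(4 - 10)))*42 = (-20/7*(-7) + (14 - 18*(-6)))*42 = (20 + (14 + 108))*42 = (20 + 122)*42 = 142*42 = 5964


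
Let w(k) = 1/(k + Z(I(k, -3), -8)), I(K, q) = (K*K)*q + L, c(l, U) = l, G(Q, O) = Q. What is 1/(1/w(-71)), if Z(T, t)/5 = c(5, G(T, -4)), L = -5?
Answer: -1/46 ≈ -0.021739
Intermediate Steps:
I(K, q) = -5 + q*K² (I(K, q) = (K*K)*q - 5 = K²*q - 5 = q*K² - 5 = -5 + q*K²)
Z(T, t) = 25 (Z(T, t) = 5*5 = 25)
w(k) = 1/(25 + k) (w(k) = 1/(k + 25) = 1/(25 + k))
1/(1/w(-71)) = 1/(1/(1/(25 - 71))) = 1/(1/(1/(-46))) = 1/(1/(-1/46)) = 1/(-46) = -1/46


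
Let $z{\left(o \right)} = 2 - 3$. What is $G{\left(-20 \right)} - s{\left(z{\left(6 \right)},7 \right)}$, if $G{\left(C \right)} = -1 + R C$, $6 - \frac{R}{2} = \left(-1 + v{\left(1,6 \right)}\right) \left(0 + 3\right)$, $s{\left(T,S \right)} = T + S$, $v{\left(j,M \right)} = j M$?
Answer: $353$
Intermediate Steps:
$z{\left(o \right)} = -1$ ($z{\left(o \right)} = 2 - 3 = -1$)
$v{\left(j,M \right)} = M j$
$s{\left(T,S \right)} = S + T$
$R = -18$ ($R = 12 - 2 \left(-1 + 6 \cdot 1\right) \left(0 + 3\right) = 12 - 2 \left(-1 + 6\right) 3 = 12 - 2 \cdot 5 \cdot 3 = 12 - 30 = -18$)
$G{\left(C \right)} = -1 - 18 C$
$G{\left(-20 \right)} - s{\left(z{\left(6 \right)},7 \right)} = \left(-1 - -360\right) - \left(7 - 1\right) = \left(-1 + 360\right) - 6 = 359 - 6 = 353$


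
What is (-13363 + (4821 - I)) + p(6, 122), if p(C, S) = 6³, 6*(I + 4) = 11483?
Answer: -61415/6 ≈ -10236.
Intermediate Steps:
I = 11459/6 (I = -4 + (⅙)*11483 = -4 + 11483/6 = 11459/6 ≈ 1909.8)
p(C, S) = 216
(-13363 + (4821 - I)) + p(6, 122) = (-13363 + (4821 - 1*11459/6)) + 216 = (-13363 + (4821 - 11459/6)) + 216 = (-13363 + 17467/6) + 216 = -62711/6 + 216 = -61415/6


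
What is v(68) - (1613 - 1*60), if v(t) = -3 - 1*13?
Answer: -1569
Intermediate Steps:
v(t) = -16 (v(t) = -3 - 13 = -16)
v(68) - (1613 - 1*60) = -16 - (1613 - 1*60) = -16 - (1613 - 60) = -16 - 1*1553 = -16 - 1553 = -1569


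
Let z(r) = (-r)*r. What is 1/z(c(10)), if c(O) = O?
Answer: -1/100 ≈ -0.010000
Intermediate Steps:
z(r) = -r²
1/z(c(10)) = 1/(-1*10²) = 1/(-1*100) = 1/(-100) = -1/100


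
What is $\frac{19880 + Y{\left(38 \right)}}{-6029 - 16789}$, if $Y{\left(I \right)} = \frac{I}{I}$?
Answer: $- \frac{6627}{7606} \approx -0.87129$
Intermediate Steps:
$Y{\left(I \right)} = 1$
$\frac{19880 + Y{\left(38 \right)}}{-6029 - 16789} = \frac{19880 + 1}{-6029 - 16789} = \frac{19881}{-22818} = 19881 \left(- \frac{1}{22818}\right) = - \frac{6627}{7606}$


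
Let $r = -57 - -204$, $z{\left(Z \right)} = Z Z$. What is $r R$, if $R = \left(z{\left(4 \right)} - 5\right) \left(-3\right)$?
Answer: $-4851$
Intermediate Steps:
$z{\left(Z \right)} = Z^{2}$
$R = -33$ ($R = \left(4^{2} - 5\right) \left(-3\right) = \left(16 - 5\right) \left(-3\right) = 11 \left(-3\right) = -33$)
$r = 147$ ($r = -57 + 204 = 147$)
$r R = 147 \left(-33\right) = -4851$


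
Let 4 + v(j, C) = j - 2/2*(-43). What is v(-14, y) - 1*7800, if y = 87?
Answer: -7775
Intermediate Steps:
v(j, C) = 39 + j (v(j, C) = -4 + (j - 2/2*(-43)) = -4 + (j - 2*½*(-43)) = -4 + (j - 1*(-43)) = -4 + (j + 43) = -4 + (43 + j) = 39 + j)
v(-14, y) - 1*7800 = (39 - 14) - 1*7800 = 25 - 7800 = -7775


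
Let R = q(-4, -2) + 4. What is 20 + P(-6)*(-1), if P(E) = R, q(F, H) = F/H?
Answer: 14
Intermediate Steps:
R = 6 (R = -4/(-2) + 4 = -4*(-1/2) + 4 = 2 + 4 = 6)
P(E) = 6
20 + P(-6)*(-1) = 20 + 6*(-1) = 20 - 6 = 14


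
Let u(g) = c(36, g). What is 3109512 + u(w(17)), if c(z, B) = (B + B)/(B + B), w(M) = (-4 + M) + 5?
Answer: 3109513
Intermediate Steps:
w(M) = 1 + M
c(z, B) = 1 (c(z, B) = (2*B)/((2*B)) = (2*B)*(1/(2*B)) = 1)
u(g) = 1
3109512 + u(w(17)) = 3109512 + 1 = 3109513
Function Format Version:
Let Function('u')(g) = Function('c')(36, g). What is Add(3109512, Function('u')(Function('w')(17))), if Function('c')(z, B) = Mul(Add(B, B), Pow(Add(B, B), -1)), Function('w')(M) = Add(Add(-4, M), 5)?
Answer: 3109513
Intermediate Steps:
Function('w')(M) = Add(1, M)
Function('c')(z, B) = 1 (Function('c')(z, B) = Mul(Mul(2, B), Pow(Mul(2, B), -1)) = Mul(Mul(2, B), Mul(Rational(1, 2), Pow(B, -1))) = 1)
Function('u')(g) = 1
Add(3109512, Function('u')(Function('w')(17))) = Add(3109512, 1) = 3109513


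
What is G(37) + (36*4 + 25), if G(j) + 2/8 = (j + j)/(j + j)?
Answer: 679/4 ≈ 169.75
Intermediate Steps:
G(j) = ¾ (G(j) = -¼ + (j + j)/(j + j) = -¼ + (2*j)/((2*j)) = -¼ + (2*j)*(1/(2*j)) = -¼ + 1 = ¾)
G(37) + (36*4 + 25) = ¾ + (36*4 + 25) = ¾ + (144 + 25) = ¾ + 169 = 679/4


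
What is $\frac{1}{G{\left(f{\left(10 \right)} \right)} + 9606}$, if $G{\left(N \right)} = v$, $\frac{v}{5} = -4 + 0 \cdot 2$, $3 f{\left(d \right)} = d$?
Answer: $\frac{1}{9586} \approx 0.00010432$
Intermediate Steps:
$f{\left(d \right)} = \frac{d}{3}$
$v = -20$ ($v = 5 \left(-4 + 0 \cdot 2\right) = 5 \left(-4 + 0\right) = 5 \left(-4\right) = -20$)
$G{\left(N \right)} = -20$
$\frac{1}{G{\left(f{\left(10 \right)} \right)} + 9606} = \frac{1}{-20 + 9606} = \frac{1}{9586}$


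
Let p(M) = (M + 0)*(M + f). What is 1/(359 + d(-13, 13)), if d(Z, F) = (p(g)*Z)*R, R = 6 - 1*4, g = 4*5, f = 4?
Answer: -1/12121 ≈ -8.2501e-5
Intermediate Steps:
g = 20
R = 2 (R = 6 - 4 = 2)
p(M) = M*(4 + M) (p(M) = (M + 0)*(M + 4) = M*(4 + M))
d(Z, F) = 960*Z (d(Z, F) = ((20*(4 + 20))*Z)*2 = ((20*24)*Z)*2 = (480*Z)*2 = 960*Z)
1/(359 + d(-13, 13)) = 1/(359 + 960*(-13)) = 1/(359 - 12480) = 1/(-12121) = -1/12121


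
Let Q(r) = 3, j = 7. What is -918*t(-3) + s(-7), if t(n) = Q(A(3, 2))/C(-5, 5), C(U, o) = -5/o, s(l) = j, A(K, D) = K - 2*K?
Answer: 2761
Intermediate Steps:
A(K, D) = -K
s(l) = 7
t(n) = -3 (t(n) = 3/((-5/5)) = 3/((-5*⅕)) = 3/(-1) = 3*(-1) = -3)
-918*t(-3) + s(-7) = -918*(-3) + 7 = -102*(-27) + 7 = 2754 + 7 = 2761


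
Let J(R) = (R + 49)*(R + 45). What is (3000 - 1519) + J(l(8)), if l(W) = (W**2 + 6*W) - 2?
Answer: 26126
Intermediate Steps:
l(W) = -2 + W**2 + 6*W
J(R) = (45 + R)*(49 + R) (J(R) = (49 + R)*(45 + R) = (45 + R)*(49 + R))
(3000 - 1519) + J(l(8)) = (3000 - 1519) + (2205 + (-2 + 8**2 + 6*8)**2 + 94*(-2 + 8**2 + 6*8)) = 1481 + (2205 + (-2 + 64 + 48)**2 + 94*(-2 + 64 + 48)) = 1481 + (2205 + 110**2 + 94*110) = 1481 + (2205 + 12100 + 10340) = 1481 + 24645 = 26126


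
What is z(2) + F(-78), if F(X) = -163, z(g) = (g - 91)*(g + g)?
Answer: -519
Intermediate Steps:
z(g) = 2*g*(-91 + g) (z(g) = (-91 + g)*(2*g) = 2*g*(-91 + g))
z(2) + F(-78) = 2*2*(-91 + 2) - 163 = 2*2*(-89) - 163 = -356 - 163 = -519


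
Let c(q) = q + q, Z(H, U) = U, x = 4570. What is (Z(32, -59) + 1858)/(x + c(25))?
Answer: 257/660 ≈ 0.38939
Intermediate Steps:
c(q) = 2*q
(Z(32, -59) + 1858)/(x + c(25)) = (-59 + 1858)/(4570 + 2*25) = 1799/(4570 + 50) = 1799/4620 = 1799*(1/4620) = 257/660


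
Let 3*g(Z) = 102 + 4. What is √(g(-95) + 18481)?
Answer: √166647/3 ≈ 136.07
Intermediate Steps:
g(Z) = 106/3 (g(Z) = (102 + 4)/3 = (⅓)*106 = 106/3)
√(g(-95) + 18481) = √(106/3 + 18481) = √(55549/3) = √166647/3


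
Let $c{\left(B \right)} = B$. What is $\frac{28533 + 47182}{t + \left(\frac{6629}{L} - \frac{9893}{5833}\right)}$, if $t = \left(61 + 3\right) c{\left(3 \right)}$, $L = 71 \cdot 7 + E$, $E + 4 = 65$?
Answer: $\frac{246438242010}{658070951} \approx 374.49$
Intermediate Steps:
$E = 61$ ($E = -4 + 65 = 61$)
$L = 558$ ($L = 71 \cdot 7 + 61 = 497 + 61 = 558$)
$t = 192$ ($t = \left(61 + 3\right) 3 = 64 \cdot 3 = 192$)
$\frac{28533 + 47182}{t + \left(\frac{6629}{L} - \frac{9893}{5833}\right)} = \frac{28533 + 47182}{192 + \left(\frac{6629}{558} - \frac{9893}{5833}\right)} = \frac{75715}{192 + \left(6629 \cdot \frac{1}{558} - \frac{9893}{5833}\right)} = \frac{75715}{192 + \left(\frac{6629}{558} - \frac{9893}{5833}\right)} = \frac{75715}{192 + \frac{33146663}{3254814}} = \frac{75715}{\frac{658070951}{3254814}} = 75715 \cdot \frac{3254814}{658070951} = \frac{246438242010}{658070951}$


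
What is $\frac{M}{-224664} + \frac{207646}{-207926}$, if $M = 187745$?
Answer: $- \frac{42843823907}{23356743432} \approx -1.8343$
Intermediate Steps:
$\frac{M}{-224664} + \frac{207646}{-207926} = \frac{187745}{-224664} + \frac{207646}{-207926} = 187745 \left(- \frac{1}{224664}\right) + 207646 \left(- \frac{1}{207926}\right) = - \frac{187745}{224664} - \frac{103823}{103963} = - \frac{42843823907}{23356743432}$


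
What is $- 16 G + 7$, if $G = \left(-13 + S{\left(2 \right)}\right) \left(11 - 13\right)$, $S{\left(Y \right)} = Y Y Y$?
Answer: $-153$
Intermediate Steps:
$S{\left(Y \right)} = Y^{3}$ ($S{\left(Y \right)} = Y^{2} Y = Y^{3}$)
$G = 10$ ($G = \left(-13 + 2^{3}\right) \left(11 - 13\right) = \left(-13 + 8\right) \left(-2\right) = \left(-5\right) \left(-2\right) = 10$)
$- 16 G + 7 = \left(-16\right) 10 + 7 = -160 + 7 = -153$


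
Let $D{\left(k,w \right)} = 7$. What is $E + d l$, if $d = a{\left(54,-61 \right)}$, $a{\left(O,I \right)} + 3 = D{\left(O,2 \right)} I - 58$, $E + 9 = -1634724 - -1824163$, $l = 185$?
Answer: $99150$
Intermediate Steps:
$E = 189430$ ($E = -9 - -189439 = -9 + \left(-1634724 + 1824163\right) = -9 + 189439 = 189430$)
$a{\left(O,I \right)} = -61 + 7 I$ ($a{\left(O,I \right)} = -3 + \left(7 I - 58\right) = -3 + \left(-58 + 7 I\right) = -61 + 7 I$)
$d = -488$ ($d = -61 + 7 \left(-61\right) = -61 - 427 = -488$)
$E + d l = 189430 - 90280 = 99150$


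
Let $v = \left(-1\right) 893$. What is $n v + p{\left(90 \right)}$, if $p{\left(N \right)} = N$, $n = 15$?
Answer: $-13305$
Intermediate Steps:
$v = -893$
$n v + p{\left(90 \right)} = 15 \left(-893\right) + 90 = -13395 + 90 = -13305$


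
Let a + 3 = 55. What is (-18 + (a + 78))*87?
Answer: 9744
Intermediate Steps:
a = 52 (a = -3 + 55 = 52)
(-18 + (a + 78))*87 = (-18 + (52 + 78))*87 = (-18 + 130)*87 = 112*87 = 9744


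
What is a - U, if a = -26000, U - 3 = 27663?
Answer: -53666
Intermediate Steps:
U = 27666 (U = 3 + 27663 = 27666)
a - U = -26000 - 1*27666 = -26000 - 27666 = -53666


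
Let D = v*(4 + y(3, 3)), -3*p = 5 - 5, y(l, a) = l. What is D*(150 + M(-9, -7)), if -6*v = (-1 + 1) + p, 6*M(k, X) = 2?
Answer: 0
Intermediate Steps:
M(k, X) = 1/3 (M(k, X) = (1/6)*2 = 1/3)
p = 0 (p = -(5 - 5)/3 = -1/3*0 = 0)
v = 0 (v = -((-1 + 1) + 0)/6 = -(0 + 0)/6 = -1/6*0 = 0)
D = 0 (D = 0*(4 + 3) = 0*7 = 0)
D*(150 + M(-9, -7)) = 0*(150 + 1/3) = 0*(451/3) = 0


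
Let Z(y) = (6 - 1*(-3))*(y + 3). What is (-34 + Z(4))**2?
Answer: 841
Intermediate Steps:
Z(y) = 27 + 9*y (Z(y) = (6 + 3)*(3 + y) = 9*(3 + y) = 27 + 9*y)
(-34 + Z(4))**2 = (-34 + (27 + 9*4))**2 = (-34 + (27 + 36))**2 = (-34 + 63)**2 = 29**2 = 841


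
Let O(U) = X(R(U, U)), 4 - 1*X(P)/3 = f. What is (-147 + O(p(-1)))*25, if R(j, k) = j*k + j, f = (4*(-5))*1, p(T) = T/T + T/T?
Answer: -1875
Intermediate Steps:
p(T) = 2 (p(T) = 1 + 1 = 2)
f = -20 (f = -20*1 = -20)
R(j, k) = j + j*k
X(P) = 72 (X(P) = 12 - 3*(-20) = 12 + 60 = 72)
O(U) = 72
(-147 + O(p(-1)))*25 = (-147 + 72)*25 = -75*25 = -1875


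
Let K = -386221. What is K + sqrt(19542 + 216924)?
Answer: -386221 + 3*sqrt(26274) ≈ -3.8573e+5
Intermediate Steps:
K + sqrt(19542 + 216924) = -386221 + sqrt(19542 + 216924) = -386221 + sqrt(236466) = -386221 + 3*sqrt(26274)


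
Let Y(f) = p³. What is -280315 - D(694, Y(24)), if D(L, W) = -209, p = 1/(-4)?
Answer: -280106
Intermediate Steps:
p = -¼ ≈ -0.25000
Y(f) = -1/64 (Y(f) = (-¼)³ = -1/64)
-280315 - D(694, Y(24)) = -280315 - 1*(-209) = -280315 + 209 = -280106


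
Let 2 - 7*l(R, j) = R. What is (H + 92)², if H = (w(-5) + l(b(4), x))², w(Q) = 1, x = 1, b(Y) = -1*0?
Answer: 21058921/2401 ≈ 8770.9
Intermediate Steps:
b(Y) = 0
l(R, j) = 2/7 - R/7
H = 81/49 (H = (1 + (2/7 - ⅐*0))² = (1 + (2/7 + 0))² = (1 + 2/7)² = (9/7)² = 81/49 ≈ 1.6531)
(H + 92)² = (81/49 + 92)² = (4589/49)² = 21058921/2401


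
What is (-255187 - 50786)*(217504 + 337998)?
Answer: -169968613446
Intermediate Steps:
(-255187 - 50786)*(217504 + 337998) = -305973*555502 = -169968613446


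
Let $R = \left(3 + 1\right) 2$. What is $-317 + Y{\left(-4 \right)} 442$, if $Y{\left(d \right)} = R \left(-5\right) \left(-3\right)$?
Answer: $52723$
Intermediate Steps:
$R = 8$ ($R = 4 \cdot 2 = 8$)
$Y{\left(d \right)} = 120$ ($Y{\left(d \right)} = 8 \left(-5\right) \left(-3\right) = \left(-40\right) \left(-3\right) = 120$)
$-317 + Y{\left(-4 \right)} 442 = -317 + 120 \cdot 442 = -317 + 53040 = 52723$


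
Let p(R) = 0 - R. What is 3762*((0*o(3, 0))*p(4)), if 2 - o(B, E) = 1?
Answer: 0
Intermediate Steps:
p(R) = -R
o(B, E) = 1 (o(B, E) = 2 - 1*1 = 2 - 1 = 1)
3762*((0*o(3, 0))*p(4)) = 3762*((0*1)*(-1*4)) = 3762*(0*(-4)) = 3762*0 = 0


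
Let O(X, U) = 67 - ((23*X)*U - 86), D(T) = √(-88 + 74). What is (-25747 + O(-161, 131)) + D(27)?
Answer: 459499 + I*√14 ≈ 4.595e+5 + 3.7417*I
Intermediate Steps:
D(T) = I*√14 (D(T) = √(-14) = I*√14)
O(X, U) = 153 - 23*U*X (O(X, U) = 67 - (23*U*X - 86) = 67 - (-86 + 23*U*X) = 67 + (86 - 23*U*X) = 153 - 23*U*X)
(-25747 + O(-161, 131)) + D(27) = (-25747 + (153 - 23*131*(-161))) + I*√14 = (-25747 + (153 + 485093)) + I*√14 = (-25747 + 485246) + I*√14 = 459499 + I*√14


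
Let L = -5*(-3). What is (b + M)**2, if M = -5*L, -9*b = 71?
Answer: 556516/81 ≈ 6870.6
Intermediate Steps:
L = 15
b = -71/9 (b = -1/9*71 = -71/9 ≈ -7.8889)
M = -75 (M = -5*15 = -75)
(b + M)**2 = (-71/9 - 75)**2 = (-746/9)**2 = 556516/81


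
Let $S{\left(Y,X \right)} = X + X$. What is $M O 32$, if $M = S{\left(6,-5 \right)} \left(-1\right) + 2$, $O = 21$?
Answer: $8064$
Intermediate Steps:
$S{\left(Y,X \right)} = 2 X$
$M = 12$ ($M = 2 \left(-5\right) \left(-1\right) + 2 = \left(-10\right) \left(-1\right) + 2 = 10 + 2 = 12$)
$M O 32 = 12 \cdot 21 \cdot 32 = 252 \cdot 32 = 8064$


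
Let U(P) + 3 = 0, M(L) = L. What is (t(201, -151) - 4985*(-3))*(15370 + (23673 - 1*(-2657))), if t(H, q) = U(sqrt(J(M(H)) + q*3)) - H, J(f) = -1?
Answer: 615116700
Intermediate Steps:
U(P) = -3 (U(P) = -3 + 0 = -3)
t(H, q) = -3 - H
(t(201, -151) - 4985*(-3))*(15370 + (23673 - 1*(-2657))) = ((-3 - 1*201) - 4985*(-3))*(15370 + (23673 - 1*(-2657))) = ((-3 - 201) + 14955)*(15370 + (23673 + 2657)) = (-204 + 14955)*(15370 + 26330) = 14751*41700 = 615116700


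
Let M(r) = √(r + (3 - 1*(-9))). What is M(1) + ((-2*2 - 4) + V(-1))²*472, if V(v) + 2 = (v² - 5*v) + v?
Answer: 11800 + √13 ≈ 11804.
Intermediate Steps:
V(v) = -2 + v² - 4*v (V(v) = -2 + ((v² - 5*v) + v) = -2 + (v² - 4*v) = -2 + v² - 4*v)
M(r) = √(12 + r) (M(r) = √(r + (3 + 9)) = √(r + 12) = √(12 + r))
M(1) + ((-2*2 - 4) + V(-1))²*472 = √(12 + 1) + ((-2*2 - 4) + (-2 + (-1)² - 4*(-1)))²*472 = √13 + ((-4 - 4) + (-2 + 1 + 4))²*472 = √13 + (-8 + 3)²*472 = √13 + (-5)²*472 = √13 + 25*472 = √13 + 11800 = 11800 + √13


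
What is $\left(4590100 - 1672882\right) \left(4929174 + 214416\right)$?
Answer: $15004973332620$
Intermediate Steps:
$\left(4590100 - 1672882\right) \left(4929174 + 214416\right) = \left(4590100 - 1672882\right) 5143590 = 2917218 \cdot 5143590 = 15004973332620$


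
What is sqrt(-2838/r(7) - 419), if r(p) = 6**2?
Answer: I*sqrt(17922)/6 ≈ 22.312*I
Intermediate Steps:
r(p) = 36
sqrt(-2838/r(7) - 419) = sqrt(-2838/36 - 419) = sqrt(-2838*1/36 - 419) = sqrt(-473/6 - 419) = sqrt(-2987/6) = I*sqrt(17922)/6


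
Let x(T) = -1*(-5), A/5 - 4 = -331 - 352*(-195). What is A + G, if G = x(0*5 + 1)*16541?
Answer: 424270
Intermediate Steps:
A = 341565 (A = 20 + 5*(-331 - 352*(-195)) = 20 + 5*(-331 + 68640) = 20 + 5*68309 = 20 + 341545 = 341565)
x(T) = 5
G = 82705 (G = 5*16541 = 82705)
A + G = 341565 + 82705 = 424270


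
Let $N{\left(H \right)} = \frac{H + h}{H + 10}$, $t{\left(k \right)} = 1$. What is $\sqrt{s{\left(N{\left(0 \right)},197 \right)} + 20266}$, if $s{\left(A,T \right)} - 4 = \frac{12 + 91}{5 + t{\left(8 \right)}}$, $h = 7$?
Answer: $\frac{\sqrt{730338}}{6} \approx 142.43$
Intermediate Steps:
$N{\left(H \right)} = \frac{7 + H}{10 + H}$ ($N{\left(H \right)} = \frac{H + 7}{H + 10} = \frac{7 + H}{10 + H}$)
$s{\left(A,T \right)} = \frac{127}{6}$ ($s{\left(A,T \right)} = 4 + \frac{12 + 91}{5 + 1} = 4 + \frac{103}{6} = \frac{127}{6}$)
$\sqrt{s{\left(N{\left(0 \right)},197 \right)} + 20266} = \sqrt{\frac{127}{6} + 20266} = \sqrt{\frac{121723}{6}} = \frac{\sqrt{730338}}{6}$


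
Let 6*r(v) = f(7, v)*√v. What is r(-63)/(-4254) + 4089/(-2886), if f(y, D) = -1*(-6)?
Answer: -1363/962 - I*√7/1418 ≈ -1.4168 - 0.0018658*I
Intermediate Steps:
f(y, D) = 6
r(v) = √v (r(v) = (6*√v)/6 = √v)
r(-63)/(-4254) + 4089/(-2886) = √(-63)/(-4254) + 4089/(-2886) = (3*I*√7)*(-1/4254) + 4089*(-1/2886) = -I*√7/1418 - 1363/962 = -1363/962 - I*√7/1418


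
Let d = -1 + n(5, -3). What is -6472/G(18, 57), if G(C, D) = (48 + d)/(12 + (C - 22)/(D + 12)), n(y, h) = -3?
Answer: -1333232/759 ≈ -1756.6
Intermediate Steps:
d = -4 (d = -1 - 3 = -4)
G(C, D) = 44/(12 + (-22 + C)/(12 + D)) (G(C, D) = (48 - 4)/(12 + (C - 22)/(D + 12)) = 44/(12 + (-22 + C)/(12 + D)))
-6472/G(18, 57) = -6472*(122 + 18 + 12*57)/(44*(12 + 57)) = -6472/(44*69/(122 + 18 + 684)) = -6472/(44*69/824) = -6472/(44*(1/824)*69) = -6472/759/206 = -6472*206/759 = -1333232/759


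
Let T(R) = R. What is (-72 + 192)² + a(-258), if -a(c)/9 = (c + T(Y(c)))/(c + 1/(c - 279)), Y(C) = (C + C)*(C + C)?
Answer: 3280645134/138547 ≈ 23679.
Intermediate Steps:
Y(C) = 4*C² (Y(C) = (2*C)*(2*C) = 4*C²)
a(c) = -9*(c + 4*c²)/(c + 1/(-279 + c)) (a(c) = -9*(c + 4*c²)/(c + 1/(c - 279)) = -9*(c + 4*c²)/(c + 1/(-279 + c)))
(-72 + 192)² + a(-258) = (-72 + 192)² + 9*(-258)*(279 - 4*(-258)² + 1115*(-258))/(1 + (-258)² - 279*(-258)) = 120² + 9*(-258)*(279 - 4*66564 - 287670)/(1 + 66564 + 71982) = 14400 + 9*(-258)*(279 - 266256 - 287670)/138547 = 14400 + 9*(-258)*(1/138547)*(-553647) = 14400 + 1285568334/138547 = 3280645134/138547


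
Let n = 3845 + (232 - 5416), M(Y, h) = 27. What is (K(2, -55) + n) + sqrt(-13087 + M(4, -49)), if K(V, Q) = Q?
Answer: -1394 + 2*I*sqrt(3265) ≈ -1394.0 + 114.28*I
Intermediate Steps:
n = -1339 (n = 3845 - 5184 = -1339)
(K(2, -55) + n) + sqrt(-13087 + M(4, -49)) = (-55 - 1339) + sqrt(-13087 + 27) = -1394 + sqrt(-13060) = -1394 + 2*I*sqrt(3265)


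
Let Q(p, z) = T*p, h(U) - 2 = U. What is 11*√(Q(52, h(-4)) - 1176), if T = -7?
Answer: 22*I*√385 ≈ 431.67*I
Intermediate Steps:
h(U) = 2 + U
Q(p, z) = -7*p
11*√(Q(52, h(-4)) - 1176) = 11*√(-7*52 - 1176) = 11*√(-364 - 1176) = 11*√(-1540) = 11*(2*I*√385) = 22*I*√385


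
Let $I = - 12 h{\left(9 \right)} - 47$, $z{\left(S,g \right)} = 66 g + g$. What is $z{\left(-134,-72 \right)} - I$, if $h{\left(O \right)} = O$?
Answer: $-4669$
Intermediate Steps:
$z{\left(S,g \right)} = 67 g$
$I = -155$ ($I = \left(-12\right) 9 - 47 = -108 - 47 = -155$)
$z{\left(-134,-72 \right)} - I = 67 \left(-72\right) - -155 = -4824 + 155 = -4669$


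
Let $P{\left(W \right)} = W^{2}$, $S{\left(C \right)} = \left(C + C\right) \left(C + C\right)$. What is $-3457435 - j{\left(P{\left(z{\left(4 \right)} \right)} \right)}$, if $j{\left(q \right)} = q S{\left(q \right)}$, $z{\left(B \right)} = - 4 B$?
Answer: $-70566299$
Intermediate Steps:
$S{\left(C \right)} = 4 C^{2}$ ($S{\left(C \right)} = 2 C 2 C = 4 C^{2}$)
$j{\left(q \right)} = 4 q^{3}$ ($j{\left(q \right)} = q 4 q^{2} = 4 q^{3}$)
$-3457435 - j{\left(P{\left(z{\left(4 \right)} \right)} \right)} = -3457435 - 4 \left(\left(\left(-4\right) 4\right)^{2}\right)^{3} = -3457435 - 4 \left(\left(-16\right)^{2}\right)^{3} = -3457435 - 4 \cdot 256^{3} = -3457435 - 4 \cdot 16777216 = -3457435 - 67108864 = -70566299$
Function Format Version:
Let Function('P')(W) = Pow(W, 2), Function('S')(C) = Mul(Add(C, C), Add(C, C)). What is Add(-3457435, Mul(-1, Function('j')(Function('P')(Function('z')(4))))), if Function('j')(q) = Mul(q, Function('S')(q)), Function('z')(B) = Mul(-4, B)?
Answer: -70566299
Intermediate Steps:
Function('S')(C) = Mul(4, Pow(C, 2)) (Function('S')(C) = Mul(Mul(2, C), Mul(2, C)) = Mul(4, Pow(C, 2)))
Function('j')(q) = Mul(4, Pow(q, 3)) (Function('j')(q) = Mul(q, Mul(4, Pow(q, 2))) = Mul(4, Pow(q, 3)))
Add(-3457435, Mul(-1, Function('j')(Function('P')(Function('z')(4))))) = Add(-3457435, Mul(-1, Mul(4, Pow(Pow(Mul(-4, 4), 2), 3)))) = Add(-3457435, Mul(-1, Mul(4, Pow(Pow(-16, 2), 3)))) = Add(-3457435, Mul(-1, Mul(4, Pow(256, 3)))) = Add(-3457435, Mul(-1, Mul(4, 16777216))) = Add(-3457435, Mul(-1, 67108864)) = Add(-3457435, -67108864) = -70566299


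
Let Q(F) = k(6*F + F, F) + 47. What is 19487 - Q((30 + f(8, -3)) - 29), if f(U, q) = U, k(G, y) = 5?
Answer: 19435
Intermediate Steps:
Q(F) = 52 (Q(F) = 5 + 47 = 52)
19487 - Q((30 + f(8, -3)) - 29) = 19487 - 1*52 = 19487 - 52 = 19435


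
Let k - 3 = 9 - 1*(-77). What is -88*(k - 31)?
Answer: -5104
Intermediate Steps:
k = 89 (k = 3 + (9 - 1*(-77)) = 3 + (9 + 77) = 3 + 86 = 89)
-88*(k - 31) = -88*(89 - 31) = -88*58 = -5104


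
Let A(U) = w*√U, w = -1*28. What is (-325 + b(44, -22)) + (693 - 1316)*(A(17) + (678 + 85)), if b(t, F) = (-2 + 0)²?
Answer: -475670 + 17444*√17 ≈ -4.0375e+5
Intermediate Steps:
w = -28
b(t, F) = 4 (b(t, F) = (-2)² = 4)
A(U) = -28*√U
(-325 + b(44, -22)) + (693 - 1316)*(A(17) + (678 + 85)) = (-325 + 4) + (693 - 1316)*(-28*√17 + (678 + 85)) = -321 - 623*(-28*√17 + 763) = -321 - 623*(763 - 28*√17) = -321 + (-475349 + 17444*√17) = -475670 + 17444*√17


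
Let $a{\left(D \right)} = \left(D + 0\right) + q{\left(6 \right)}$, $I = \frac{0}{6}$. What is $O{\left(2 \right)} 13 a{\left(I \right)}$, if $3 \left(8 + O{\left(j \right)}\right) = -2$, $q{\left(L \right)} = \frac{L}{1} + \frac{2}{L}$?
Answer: $- \frac{6422}{9} \approx -713.56$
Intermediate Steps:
$q{\left(L \right)} = L + \frac{2}{L}$ ($q{\left(L \right)} = L 1 + \frac{2}{L} = L + \frac{2}{L}$)
$O{\left(j \right)} = - \frac{26}{3}$ ($O{\left(j \right)} = -8 + \frac{1}{3} \left(-2\right) = -8 - \frac{2}{3} = - \frac{26}{3}$)
$I = 0$ ($I = 0 \cdot \frac{1}{6} = 0$)
$a{\left(D \right)} = \frac{19}{3} + D$ ($a{\left(D \right)} = \left(D + 0\right) + \left(6 + \frac{2}{6}\right) = D + \left(6 + 2 \cdot \frac{1}{6}\right) = D + \left(6 + \frac{1}{3}\right) = D + \frac{19}{3} = \frac{19}{3} + D$)
$O{\left(2 \right)} 13 a{\left(I \right)} = \left(- \frac{26}{3}\right) 13 \left(\frac{19}{3} + 0\right) = \left(- \frac{338}{3}\right) \frac{19}{3} = - \frac{6422}{9}$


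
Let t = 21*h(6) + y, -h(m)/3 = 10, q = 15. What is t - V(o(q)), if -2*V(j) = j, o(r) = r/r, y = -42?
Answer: -1343/2 ≈ -671.50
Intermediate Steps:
h(m) = -30 (h(m) = -3*10 = -30)
o(r) = 1
V(j) = -j/2
t = -672 (t = 21*(-30) - 42 = -630 - 42 = -672)
t - V(o(q)) = -672 - (-1)/2 = -672 - 1*(-½) = -672 + ½ = -1343/2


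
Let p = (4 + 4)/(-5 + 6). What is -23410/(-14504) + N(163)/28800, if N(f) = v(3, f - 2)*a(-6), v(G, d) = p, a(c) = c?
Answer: 1753937/1087800 ≈ 1.6124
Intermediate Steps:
p = 8 (p = 8/1 = 8*1 = 8)
v(G, d) = 8
N(f) = -48 (N(f) = 8*(-6) = -48)
-23410/(-14504) + N(163)/28800 = -23410/(-14504) - 48/28800 = -23410*(-1/14504) - 48*1/28800 = 11705/7252 - 1/600 = 1753937/1087800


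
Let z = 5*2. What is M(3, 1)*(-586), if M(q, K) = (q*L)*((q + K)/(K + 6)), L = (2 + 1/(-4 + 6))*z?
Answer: -175800/7 ≈ -25114.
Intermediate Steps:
z = 10
L = 25 (L = (2 + 1/(-4 + 6))*10 = (2 + 1/2)*10 = (5/2)*10 = 25)
M(q, K) = 25*q*(K + q)/(6 + K) (M(q, K) = (q*25)*((q + K)/(K + 6)) = (25*q)*((K + q)/(6 + K)) = 25*q*(K + q)/(6 + K))
M(3, 1)*(-586) = (25*3*(1 + 3)/(6 + 1))*(-586) = (25*3*4/7)*(-586) = (25*3*(1/7)*4)*(-586) = (300/7)*(-586) = -175800/7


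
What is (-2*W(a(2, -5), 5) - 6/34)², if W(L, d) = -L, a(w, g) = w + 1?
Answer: 9801/289 ≈ 33.914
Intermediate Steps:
a(w, g) = 1 + w
(-2*W(a(2, -5), 5) - 6/34)² = (-(-2)*(1 + 2) - 6/34)² = (-(-2)*3 - 6*1/34)² = (-2*(-3) - 3/17)² = (6 - 3/17)² = (99/17)² = 9801/289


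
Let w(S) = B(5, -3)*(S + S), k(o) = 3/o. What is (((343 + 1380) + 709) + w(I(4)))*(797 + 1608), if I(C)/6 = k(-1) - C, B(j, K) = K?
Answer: 6455020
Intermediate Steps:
I(C) = -18 - 6*C (I(C) = 6*(3/(-1) - C) = 6*(3*(-1) - C) = 6*(-3 - C) = -18 - 6*C)
w(S) = -6*S (w(S) = -3*(S + S) = -6*S)
(((343 + 1380) + 709) + w(I(4)))*(797 + 1608) = (((343 + 1380) + 709) - 6*(-18 - 6*4))*(797 + 1608) = ((1723 + 709) - 6*(-18 - 24))*2405 = (2432 - 6*(-42))*2405 = (2432 + 252)*2405 = 2684*2405 = 6455020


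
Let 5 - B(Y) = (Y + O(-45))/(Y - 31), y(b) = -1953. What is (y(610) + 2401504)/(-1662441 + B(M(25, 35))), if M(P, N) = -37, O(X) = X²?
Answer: -40792367/28260915 ≈ -1.4434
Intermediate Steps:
B(Y) = 5 - (2025 + Y)/(-31 + Y) (B(Y) = 5 - (Y + (-45)²)/(Y - 31) = 5 - (Y + 2025)/(-31 + Y) = 5 - (2025 + Y)/(-31 + Y))
(y(610) + 2401504)/(-1662441 + B(M(25, 35))) = (-1953 + 2401504)/(-1662441 + 4*(-545 - 37)/(-31 - 37)) = 2399551/(-1662441 + 4*(-582)/(-68)) = 2399551/(-1662441 + 4*(-1/68)*(-582)) = 2399551/(-1662441 + 582/17) = 2399551/(-28260915/17) = 2399551*(-17/28260915) = -40792367/28260915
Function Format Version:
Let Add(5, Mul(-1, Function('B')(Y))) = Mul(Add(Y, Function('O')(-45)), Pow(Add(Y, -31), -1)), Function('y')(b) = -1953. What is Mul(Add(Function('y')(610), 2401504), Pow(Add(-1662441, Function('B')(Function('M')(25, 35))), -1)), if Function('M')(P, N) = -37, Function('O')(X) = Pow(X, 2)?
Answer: Rational(-40792367, 28260915) ≈ -1.4434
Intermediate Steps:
Function('B')(Y) = Add(5, Mul(-1, Pow(Add(-31, Y), -1), Add(2025, Y))) (Function('B')(Y) = Add(5, Mul(-1, Mul(Add(Y, Pow(-45, 2)), Pow(Add(Y, -31), -1)))) = Add(5, Mul(-1, Mul(Add(Y, 2025), Pow(Add(-31, Y), -1)))) = Add(5, Mul(-1, Mul(Add(2025, Y), Pow(Add(-31, Y), -1)))) = Add(5, Mul(-1, Mul(Pow(Add(-31, Y), -1), Add(2025, Y)))) = Add(5, Mul(-1, Pow(Add(-31, Y), -1), Add(2025, Y))))
Mul(Add(Function('y')(610), 2401504), Pow(Add(-1662441, Function('B')(Function('M')(25, 35))), -1)) = Mul(Add(-1953, 2401504), Pow(Add(-1662441, Mul(4, Pow(Add(-31, -37), -1), Add(-545, -37))), -1)) = Mul(2399551, Pow(Add(-1662441, Mul(4, Pow(-68, -1), -582)), -1)) = Mul(2399551, Pow(Add(-1662441, Mul(4, Rational(-1, 68), -582)), -1)) = Mul(2399551, Pow(Add(-1662441, Rational(582, 17)), -1)) = Mul(2399551, Pow(Rational(-28260915, 17), -1)) = Mul(2399551, Rational(-17, 28260915)) = Rational(-40792367, 28260915)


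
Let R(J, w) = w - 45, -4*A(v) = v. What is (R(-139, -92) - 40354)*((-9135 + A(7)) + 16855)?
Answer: -1250078643/4 ≈ -3.1252e+8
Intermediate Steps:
A(v) = -v/4
R(J, w) = -45 + w
(R(-139, -92) - 40354)*((-9135 + A(7)) + 16855) = ((-45 - 92) - 40354)*((-9135 - ¼*7) + 16855) = (-137 - 40354)*((-9135 - 7/4) + 16855) = -40491*(-36547/4 + 16855) = -40491*30873/4 = -1250078643/4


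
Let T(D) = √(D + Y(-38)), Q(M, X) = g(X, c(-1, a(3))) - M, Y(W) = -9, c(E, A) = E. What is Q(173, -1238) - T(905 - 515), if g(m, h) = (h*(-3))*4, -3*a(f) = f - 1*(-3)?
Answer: -161 - √381 ≈ -180.52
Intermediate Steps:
a(f) = -1 - f/3 (a(f) = -(f - 1*(-3))/3 = -(f + 3)/3 = -(3 + f)/3 = -1 - f/3)
g(m, h) = -12*h (g(m, h) = -3*h*4 = -12*h)
Q(M, X) = 12 - M (Q(M, X) = -12*(-1) - M = 12 - M)
T(D) = √(-9 + D) (T(D) = √(D - 9) = √(-9 + D))
Q(173, -1238) - T(905 - 515) = (12 - 1*173) - √(-9 + (905 - 515)) = (12 - 173) - √(-9 + 390) = -161 - √381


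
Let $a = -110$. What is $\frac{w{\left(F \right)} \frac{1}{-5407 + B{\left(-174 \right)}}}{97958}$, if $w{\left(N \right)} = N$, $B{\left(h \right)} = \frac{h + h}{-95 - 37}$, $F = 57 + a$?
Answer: $\frac{583}{5823407184} \approx 1.0011 \cdot 10^{-7}$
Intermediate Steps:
$F = -53$ ($F = 57 - 110 = -53$)
$B{\left(h \right)} = - \frac{h}{66}$ ($B{\left(h \right)} = \frac{2 h}{-132} = 2 h \left(- \frac{1}{132}\right) = - \frac{h}{66}$)
$\frac{w{\left(F \right)} \frac{1}{-5407 + B{\left(-174 \right)}}}{97958} = \frac{\left(-53\right) \frac{1}{-5407 - - \frac{29}{11}}}{97958} = - \frac{53}{-5407 + \frac{29}{11}} \cdot \frac{1}{97958} = - \frac{53}{- \frac{59448}{11}} \cdot \frac{1}{97958} = \left(-53\right) \left(- \frac{11}{59448}\right) \frac{1}{97958} = \frac{583}{59448} \cdot \frac{1}{97958} = \frac{583}{5823407184}$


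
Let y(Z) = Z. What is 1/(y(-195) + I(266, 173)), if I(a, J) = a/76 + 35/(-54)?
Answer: -27/5188 ≈ -0.0052043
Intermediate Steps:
I(a, J) = -35/54 + a/76 (I(a, J) = a*(1/76) + 35*(-1/54) = a/76 - 35/54 = -35/54 + a/76)
1/(y(-195) + I(266, 173)) = 1/(-195 + (-35/54 + (1/76)*266)) = 1/(-195 + (-35/54 + 7/2)) = 1/(-195 + 77/27) = 1/(-5188/27) = -27/5188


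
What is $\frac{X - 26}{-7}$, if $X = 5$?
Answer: $3$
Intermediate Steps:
$\frac{X - 26}{-7} = \frac{5 - 26}{-7} = \left(-21\right) \left(- \frac{1}{7}\right) = 3$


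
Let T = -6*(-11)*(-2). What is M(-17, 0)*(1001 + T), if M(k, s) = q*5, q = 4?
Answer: 17380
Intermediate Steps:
M(k, s) = 20 (M(k, s) = 4*5 = 20)
T = -132 (T = 66*(-2) = -132)
M(-17, 0)*(1001 + T) = 20*(1001 - 132) = 20*869 = 17380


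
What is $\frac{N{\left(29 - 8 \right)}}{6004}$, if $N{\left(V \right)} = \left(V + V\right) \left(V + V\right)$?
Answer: $\frac{441}{1501} \approx 0.2938$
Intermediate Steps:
$N{\left(V \right)} = 4 V^{2}$ ($N{\left(V \right)} = 2 V 2 V = 4 V^{2}$)
$\frac{N{\left(29 - 8 \right)}}{6004} = \frac{4 \left(29 - 8\right)^{2}}{6004} = 4 \left(29 - 8\right)^{2} \cdot \frac{1}{6004} = 4 \cdot 21^{2} \cdot \frac{1}{6004} = 4 \cdot 441 \cdot \frac{1}{6004} = 1764 \cdot \frac{1}{6004} = \frac{441}{1501}$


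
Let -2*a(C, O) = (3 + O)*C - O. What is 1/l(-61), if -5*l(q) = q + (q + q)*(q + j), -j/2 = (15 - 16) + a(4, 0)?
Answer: -5/5673 ≈ -0.00088137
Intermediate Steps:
a(C, O) = O/2 - C*(3 + O)/2 (a(C, O) = -((3 + O)*C - O)/2 = -(C*(3 + O) - O)/2 = -(-O + C*(3 + O))/2 = O/2 - C*(3 + O)/2)
j = 14 (j = -2*((15 - 16) + ((½)*0 - 3/2*4 - ½*4*0)) = -2*(-1 + (0 - 6 + 0)) = -2*(-1 - 6) = -2*(-7) = 14)
l(q) = -q/5 - 2*q*(14 + q)/5 (l(q) = -(q + (q + q)*(q + 14))/5 = -(q + (2*q)*(14 + q))/5 = -(q + 2*q*(14 + q))/5 = -q/5 - 2*q*(14 + q)/5)
1/l(-61) = 1/(-⅕*(-61)*(29 + 2*(-61))) = 1/(-⅕*(-61)*(29 - 122)) = 1/(-⅕*(-61)*(-93)) = 1/(-5673/5) = -5/5673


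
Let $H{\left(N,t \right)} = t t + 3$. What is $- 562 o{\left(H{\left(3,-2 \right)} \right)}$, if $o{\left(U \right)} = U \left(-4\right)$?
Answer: $15736$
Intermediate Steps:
$H{\left(N,t \right)} = 3 + t^{2}$ ($H{\left(N,t \right)} = t^{2} + 3 = 3 + t^{2}$)
$o{\left(U \right)} = - 4 U$
$- 562 o{\left(H{\left(3,-2 \right)} \right)} = - 562 \left(- 4 \left(3 + \left(-2\right)^{2}\right)\right) = - 562 \left(- 4 \left(3 + 4\right)\right) = - 562 \left(\left(-4\right) 7\right) = \left(-562\right) \left(-28\right) = 15736$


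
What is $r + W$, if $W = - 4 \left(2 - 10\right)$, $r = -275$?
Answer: $-243$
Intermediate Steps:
$W = 32$ ($W = \left(-4\right) \left(-8\right) = 32$)
$r + W = -275 + 32 = -243$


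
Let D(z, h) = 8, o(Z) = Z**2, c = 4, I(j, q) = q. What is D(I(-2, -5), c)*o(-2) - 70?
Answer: -38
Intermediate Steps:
D(I(-2, -5), c)*o(-2) - 70 = 8*(-2)**2 - 70 = 8*4 - 70 = 32 - 70 = -38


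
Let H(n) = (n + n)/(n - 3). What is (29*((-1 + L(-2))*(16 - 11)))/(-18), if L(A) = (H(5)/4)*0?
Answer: 145/18 ≈ 8.0556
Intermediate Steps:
H(n) = 2*n/(-3 + n) (H(n) = (2*n)/(-3 + n) = 2*n/(-3 + n))
L(A) = 0 (L(A) = ((2*5/(-3 + 5))/4)*0 = ((2*5/2)*(1/4))*0 = ((2*5*(1/2))*(1/4))*0 = (5*(1/4))*0 = (5/4)*0 = 0)
(29*((-1 + L(-2))*(16 - 11)))/(-18) = (29*((-1 + 0)*(16 - 11)))/(-18) = (29*(-1*5))*(-1/18) = (29*(-5))*(-1/18) = -145*(-1/18) = 145/18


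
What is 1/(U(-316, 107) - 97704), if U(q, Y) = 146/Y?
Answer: -107/10454182 ≈ -1.0235e-5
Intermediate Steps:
1/(U(-316, 107) - 97704) = 1/(146/107 - 97704) = 1/(-10454182/107) = -107/10454182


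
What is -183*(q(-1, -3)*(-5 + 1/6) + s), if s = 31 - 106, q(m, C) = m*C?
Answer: 32757/2 ≈ 16379.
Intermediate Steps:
q(m, C) = C*m
s = -75
-183*(q(-1, -3)*(-5 + 1/6) + s) = -183*((-3*(-1))*(-5 + 1/6) - 75) = -183*(3*(-5 + ⅙) - 75) = -183*(3*(-29/6) - 75) = -183*(-29/2 - 75) = -183*(-179/2) = 32757/2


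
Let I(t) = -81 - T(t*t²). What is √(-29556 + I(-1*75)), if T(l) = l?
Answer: 3*√43582 ≈ 626.29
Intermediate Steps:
I(t) = -81 - t³ (I(t) = -81 - t*t² = -81 - t³)
√(-29556 + I(-1*75)) = √(-29556 + (-81 - (-1*75)³)) = √(-29556 + (-81 - 1*(-75)³)) = √(-29556 + (-81 - 1*(-421875))) = √(-29556 + (-81 + 421875)) = √(-29556 + 421794) = √392238 = 3*√43582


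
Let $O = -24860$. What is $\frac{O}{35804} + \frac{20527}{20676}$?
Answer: $\frac{55235837}{185070876} \approx 0.29846$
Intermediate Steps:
$\frac{O}{35804} + \frac{20527}{20676} = - \frac{24860}{35804} + \frac{20527}{20676} = \left(-24860\right) \frac{1}{35804} + 20527 \cdot \frac{1}{20676} = - \frac{6215}{8951} + \frac{20527}{20676} = \frac{55235837}{185070876}$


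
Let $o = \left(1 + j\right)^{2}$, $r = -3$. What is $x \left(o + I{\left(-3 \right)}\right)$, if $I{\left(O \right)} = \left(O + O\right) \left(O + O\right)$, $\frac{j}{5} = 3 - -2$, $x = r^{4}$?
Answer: $57672$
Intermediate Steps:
$x = 81$ ($x = \left(-3\right)^{4} = 81$)
$j = 25$ ($j = 5 \left(3 - -2\right) = 5 \left(3 + 2\right) = 5 \cdot 5 = 25$)
$I{\left(O \right)} = 4 O^{2}$ ($I{\left(O \right)} = 2 O 2 O = 4 O^{2}$)
$o = 676$ ($o = \left(1 + 25\right)^{2} = 26^{2} = 676$)
$x \left(o + I{\left(-3 \right)}\right) = 81 \left(676 + 4 \left(-3\right)^{2}\right) = 81 \left(676 + 4 \cdot 9\right) = 81 \left(676 + 36\right) = 81 \cdot 712 = 57672$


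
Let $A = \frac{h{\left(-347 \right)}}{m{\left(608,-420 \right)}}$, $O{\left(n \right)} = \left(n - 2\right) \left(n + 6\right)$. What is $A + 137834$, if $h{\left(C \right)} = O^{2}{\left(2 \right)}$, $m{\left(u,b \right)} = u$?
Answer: $137834$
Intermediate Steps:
$O{\left(n \right)} = \left(-2 + n\right) \left(6 + n\right)$
$h{\left(C \right)} = 0$ ($h{\left(C \right)} = \left(-12 + 2^{2} + 4 \cdot 2\right)^{2} = \left(-12 + 4 + 8\right)^{2} = 0^{2} = 0$)
$A = 0$ ($A = \frac{0}{608} = 0 \cdot \frac{1}{608} = 0$)
$A + 137834 = 0 + 137834 = 137834$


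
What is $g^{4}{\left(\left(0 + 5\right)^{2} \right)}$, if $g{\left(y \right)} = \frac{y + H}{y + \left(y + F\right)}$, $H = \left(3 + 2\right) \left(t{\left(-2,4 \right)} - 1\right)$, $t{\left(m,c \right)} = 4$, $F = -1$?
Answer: $\frac{2560000}{5764801} \approx 0.44407$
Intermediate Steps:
$H = 15$ ($H = \left(3 + 2\right) \left(4 - 1\right) = 5 \cdot 3 = 15$)
$g{\left(y \right)} = \frac{15 + y}{-1 + 2 y}$ ($g{\left(y \right)} = \frac{y + 15}{y + \left(y - 1\right)} = \frac{15 + y}{y + \left(-1 + y\right)} = \frac{15 + y}{-1 + 2 y}$)
$g^{4}{\left(\left(0 + 5\right)^{2} \right)} = \left(\frac{15 + \left(0 + 5\right)^{2}}{-1 + 2 \left(0 + 5\right)^{2}}\right)^{4} = \left(\frac{15 + 5^{2}}{-1 + 2 \cdot 5^{2}}\right)^{4} = \left(\frac{15 + 25}{-1 + 2 \cdot 25}\right)^{4} = \left(\frac{1}{-1 + 50} \cdot 40\right)^{4} = \left(\frac{1}{49} \cdot 40\right)^{4} = \left(\frac{40}{49}\right)^{4} = \frac{2560000}{5764801}$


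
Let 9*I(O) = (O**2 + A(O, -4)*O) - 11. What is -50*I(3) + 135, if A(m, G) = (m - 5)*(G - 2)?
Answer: -485/9 ≈ -53.889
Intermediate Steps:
A(m, G) = (-5 + m)*(-2 + G)
I(O) = -11/9 + O**2/9 + O*(30 - 6*O)/9 (I(O) = ((O**2 + (10 - 5*(-4) - 2*O - 4*O)*O) - 11)/9 = ((O**2 + (10 + 20 - 2*O - 4*O)*O) - 11)/9 = ((O**2 + (30 - 6*O)*O) - 11)/9 = ((O**2 + O*(30 - 6*O)) - 11)/9 = (-11 + O**2 + O*(30 - 6*O))/9 = -11/9 + O**2/9 + O*(30 - 6*O)/9)
-50*I(3) + 135 = -50*(-11/9 - 5/9*3**2 + (10/3)*3) + 135 = -50*(-11/9 - 5/9*9 + 10) + 135 = -50*(-11/9 - 5 + 10) + 135 = -50*34/9 + 135 = -1700/9 + 135 = -485/9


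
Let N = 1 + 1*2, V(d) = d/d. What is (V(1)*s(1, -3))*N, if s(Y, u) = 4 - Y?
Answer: 9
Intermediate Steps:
V(d) = 1
N = 3 (N = 1 + 2 = 3)
(V(1)*s(1, -3))*N = (1*(4 - 1*1))*3 = (1*(4 - 1))*3 = (1*3)*3 = 3*3 = 9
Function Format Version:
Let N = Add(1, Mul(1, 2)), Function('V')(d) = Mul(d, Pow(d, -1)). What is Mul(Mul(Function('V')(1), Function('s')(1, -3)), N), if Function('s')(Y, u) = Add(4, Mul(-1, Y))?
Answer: 9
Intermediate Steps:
Function('V')(d) = 1
N = 3 (N = Add(1, 2) = 3)
Mul(Mul(Function('V')(1), Function('s')(1, -3)), N) = Mul(Mul(1, Add(4, Mul(-1, 1))), 3) = Mul(Mul(1, Add(4, -1)), 3) = Mul(Mul(1, 3), 3) = Mul(3, 3) = 9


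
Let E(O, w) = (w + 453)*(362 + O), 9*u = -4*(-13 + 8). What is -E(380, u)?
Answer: -3039974/9 ≈ -3.3778e+5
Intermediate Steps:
u = 20/9 (u = (-4*(-13 + 8))/9 = (-4*(-5))/9 = (1/9)*20 = 20/9 ≈ 2.2222)
E(O, w) = (362 + O)*(453 + w) (E(O, w) = (453 + w)*(362 + O) = (362 + O)*(453 + w))
-E(380, u) = -(163986 + 362*(20/9) + 453*380 + 380*(20/9)) = -(163986 + 7240/9 + 172140 + 7600/9) = -1*3039974/9 = -3039974/9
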